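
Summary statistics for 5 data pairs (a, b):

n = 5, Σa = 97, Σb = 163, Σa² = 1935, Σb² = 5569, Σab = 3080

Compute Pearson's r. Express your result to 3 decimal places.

r = (nΣab − ΣaΣb) / √[(nΣa² − (Σa)²)(nΣb² − (Σb)²)]
Numerator: 5×3080 − 97×163 = -411
Denominator: √[(9675 − 9409)(27845 − 26569)] = √[266 × 1276] = 582.5942
r = -411 / 582.5942 ≈ -0.705

-0.705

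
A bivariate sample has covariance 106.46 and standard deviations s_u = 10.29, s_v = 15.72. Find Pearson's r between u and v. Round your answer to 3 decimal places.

0.658

r = Cov(u,v) / (s_u · s_v) = 106.46 / (10.29 × 15.72)
  = 106.46 / 161.7588 ≈ 0.658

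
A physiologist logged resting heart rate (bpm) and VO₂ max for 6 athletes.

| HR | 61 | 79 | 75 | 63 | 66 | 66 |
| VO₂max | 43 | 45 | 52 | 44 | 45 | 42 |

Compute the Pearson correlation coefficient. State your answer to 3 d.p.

n = 6, Σx = 410, Σy = 271, Σx² = 28268, Σy² = 12303, Σxy = 18592
nΣxy − ΣxΣy = 111552 − 111110 = 442
nΣx² − (Σx)² = 169608 − 168100 = 1508; nΣy² − (Σy)² = 73818 − 73441 = 377
r = 442 / √(1508 × 377) = 442 / 754.0000 ≈ 0.586

0.586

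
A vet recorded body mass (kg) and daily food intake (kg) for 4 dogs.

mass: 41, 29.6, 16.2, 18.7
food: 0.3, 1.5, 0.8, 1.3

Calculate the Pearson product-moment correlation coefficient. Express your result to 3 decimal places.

-0.485

n = 4, Σx = 105.5, Σy = 3.9, Σx² = 3169.29, Σy² = 4.67, Σxy = 93.97
nΣxy − ΣxΣy = 375.88 − 411.45 = -35.57
nΣx² − (Σx)² = 12677.16 − 11130.25 = 1546.91; nΣy² − (Σy)² = 18.68 − 15.21 = 3.47
r = -35.57 / √(1546.91 × 3.47) = -35.57 / 73.2651 ≈ -0.485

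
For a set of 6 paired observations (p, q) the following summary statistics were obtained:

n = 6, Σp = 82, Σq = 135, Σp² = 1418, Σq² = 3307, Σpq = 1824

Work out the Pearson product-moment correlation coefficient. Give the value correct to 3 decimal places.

r = (nΣpq − ΣpΣq) / √[(nΣp² − (Σp)²)(nΣq² − (Σq)²)]
Numerator: 6×1824 − 82×135 = -126
Denominator: √[(8508 − 6724)(19842 − 18225)] = √[1784 × 1617] = 1698.4487
r = -126 / 1698.4487 ≈ -0.074

-0.074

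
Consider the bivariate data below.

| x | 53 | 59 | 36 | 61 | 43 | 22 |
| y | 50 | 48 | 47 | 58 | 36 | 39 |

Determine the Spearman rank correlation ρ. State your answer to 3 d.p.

0.771

Rank x: 4, 5, 2, 6, 3, 1
Rank y: 5, 4, 3, 6, 1, 2
d = rank(x) − rank(y): -1, 1, -1, 0, 2, -1; Σd² = 8
ρ = 1 − 6Σd² / [n(n²−1)] = 1 − 6×8 / (6×35) = 1 − 48/210 ≈ 0.771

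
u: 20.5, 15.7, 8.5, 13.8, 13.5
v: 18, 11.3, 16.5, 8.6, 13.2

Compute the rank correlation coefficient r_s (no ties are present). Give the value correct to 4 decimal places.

0.1000

Rank u: 5, 4, 1, 3, 2
Rank v: 5, 2, 4, 1, 3
d = rank(u) − rank(v): 0, 2, -3, 2, -1; Σd² = 18
ρ = 1 − 6Σd² / [n(n²−1)] = 1 − 6×18 / (5×24) = 1 − 108/120 ≈ 0.1000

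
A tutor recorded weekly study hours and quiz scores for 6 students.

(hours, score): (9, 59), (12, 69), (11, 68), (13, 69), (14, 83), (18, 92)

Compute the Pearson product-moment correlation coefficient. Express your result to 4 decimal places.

n = 6, Σx = 77, Σy = 440, Σx² = 1035, Σy² = 32980, Σxy = 5822
nΣxy − ΣxΣy = 34932 − 33880 = 1052
nΣx² − (Σx)² = 6210 − 5929 = 281; nΣy² − (Σy)² = 197880 − 193600 = 4280
r = 1052 / √(281 × 4280) = 1052 / 1096.6677 ≈ 0.9593

0.9593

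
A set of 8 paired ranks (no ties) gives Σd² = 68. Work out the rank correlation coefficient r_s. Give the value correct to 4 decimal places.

ρ = 1 − 6Σd² / [n(n²−1)] = 1 − 6×68 / (8×63)
  = 1 − 408/504 = 1 − 0.80952 ≈ 0.1905

0.1905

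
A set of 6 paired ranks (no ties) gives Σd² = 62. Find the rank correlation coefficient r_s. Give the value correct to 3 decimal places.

-0.771

ρ = 1 − 6Σd² / [n(n²−1)] = 1 − 6×62 / (6×35)
  = 1 − 372/210 = 1 − 1.7714 ≈ -0.771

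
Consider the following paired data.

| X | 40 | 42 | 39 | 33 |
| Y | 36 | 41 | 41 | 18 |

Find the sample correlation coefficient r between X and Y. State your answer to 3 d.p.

n = 4, ΣX = 154, ΣY = 136, ΣX² = 5974, ΣY² = 4982, ΣXY = 5355
nΣXY − ΣXΣY = 21420 − 20944 = 476
nΣX² − (ΣX)² = 23896 − 23716 = 180; nΣY² − (ΣY)² = 19928 − 18496 = 1432
r = 476 / √(180 × 1432) = 476 / 507.7007 ≈ 0.938

0.938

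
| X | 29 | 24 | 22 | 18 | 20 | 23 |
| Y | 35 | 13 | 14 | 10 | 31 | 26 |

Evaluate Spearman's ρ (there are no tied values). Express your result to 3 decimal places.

Rank X: 6, 5, 3, 1, 2, 4
Rank Y: 6, 2, 3, 1, 5, 4
d = rank(X) − rank(Y): 0, 3, 0, 0, -3, 0; Σd² = 18
ρ = 1 − 6Σd² / [n(n²−1)] = 1 − 6×18 / (6×35) = 1 − 108/210 ≈ 0.486

0.486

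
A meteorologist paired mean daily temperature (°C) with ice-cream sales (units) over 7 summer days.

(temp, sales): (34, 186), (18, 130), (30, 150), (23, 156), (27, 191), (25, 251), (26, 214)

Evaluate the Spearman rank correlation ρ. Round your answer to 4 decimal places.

0.1786

Rank temp: 7, 1, 6, 2, 5, 3, 4
Rank sales: 4, 1, 2, 3, 5, 7, 6
d = rank(temp) − rank(sales): 3, 0, 4, -1, 0, -4, -2; Σd² = 46
ρ = 1 − 6Σd² / [n(n²−1)] = 1 − 6×46 / (7×48) = 1 − 276/336 ≈ 0.1786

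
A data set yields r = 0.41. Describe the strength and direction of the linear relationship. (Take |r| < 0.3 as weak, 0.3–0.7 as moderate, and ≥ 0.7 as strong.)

moderate positive

r = 0.41 > 0 so the relationship is positive.
|r| = 0.41, which falls in the moderate range.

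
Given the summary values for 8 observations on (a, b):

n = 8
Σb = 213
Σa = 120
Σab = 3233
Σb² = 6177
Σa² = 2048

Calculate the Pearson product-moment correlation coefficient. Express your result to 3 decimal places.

0.107

r = (nΣab − ΣaΣb) / √[(nΣa² − (Σa)²)(nΣb² − (Σb)²)]
Numerator: 8×3233 − 120×213 = 304
Denominator: √[(16384 − 14400)(49416 − 45369)] = √[1984 × 4047] = 2833.5928
r = 304 / 2833.5928 ≈ 0.107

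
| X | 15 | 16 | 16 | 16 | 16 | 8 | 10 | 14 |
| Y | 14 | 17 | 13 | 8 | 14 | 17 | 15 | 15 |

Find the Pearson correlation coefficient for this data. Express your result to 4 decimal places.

-0.4773

n = 8, ΣX = 111, ΣY = 113, ΣX² = 1609, ΣY² = 1653, ΣXY = 1538
nΣXY − ΣXΣY = 12304 − 12543 = -239
nΣX² − (ΣX)² = 12872 − 12321 = 551; nΣY² − (ΣY)² = 13224 − 12769 = 455
r = -239 / √(551 × 455) = -239 / 500.7045 ≈ -0.4773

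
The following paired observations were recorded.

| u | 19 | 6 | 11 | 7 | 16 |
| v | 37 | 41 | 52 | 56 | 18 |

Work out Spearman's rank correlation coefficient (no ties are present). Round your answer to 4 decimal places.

-0.6000

Rank u: 5, 1, 3, 2, 4
Rank v: 2, 3, 4, 5, 1
d = rank(u) − rank(v): 3, -2, -1, -3, 3; Σd² = 32
ρ = 1 − 6Σd² / [n(n²−1)] = 1 − 6×32 / (5×24) = 1 − 192/120 ≈ -0.6000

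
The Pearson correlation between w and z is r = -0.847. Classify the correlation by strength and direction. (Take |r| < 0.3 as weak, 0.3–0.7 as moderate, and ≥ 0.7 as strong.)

strong negative

r = -0.847 < 0 so the relationship is negative.
|r| = 0.847, which falls in the strong range.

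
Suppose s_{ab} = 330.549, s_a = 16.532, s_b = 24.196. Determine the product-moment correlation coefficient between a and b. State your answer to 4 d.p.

0.8264

r = Cov(a,b) / (s_a · s_b) = 330.549 / (16.532 × 24.196)
  = 330.549 / 400.0083 ≈ 0.8264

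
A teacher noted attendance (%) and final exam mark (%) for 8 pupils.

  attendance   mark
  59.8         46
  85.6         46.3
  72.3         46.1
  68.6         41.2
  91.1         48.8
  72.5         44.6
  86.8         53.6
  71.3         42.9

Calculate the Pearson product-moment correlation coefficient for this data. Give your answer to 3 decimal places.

n = 8, Σx = 608, Σy = 369.5, Σx² = 47010.04, Σy² = 17166.31, Σxy = 28263.86
nΣxy − ΣxΣy = 226110.88 − 224656 = 1454.88
nΣx² − (Σx)² = 376080.32 − 369664 = 6416.32; nΣy² − (Σy)² = 137330.48 − 136530.25 = 800.23
r = 1454.88 / √(6416.32 × 800.23) = 1454.88 / 2265.9505 ≈ 0.642

0.642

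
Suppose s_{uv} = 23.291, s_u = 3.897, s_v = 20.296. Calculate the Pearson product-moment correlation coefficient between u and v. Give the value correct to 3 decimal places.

r = Cov(u,v) / (s_u · s_v) = 23.291 / (3.897 × 20.296)
  = 23.291 / 79.0935 ≈ 0.294

0.294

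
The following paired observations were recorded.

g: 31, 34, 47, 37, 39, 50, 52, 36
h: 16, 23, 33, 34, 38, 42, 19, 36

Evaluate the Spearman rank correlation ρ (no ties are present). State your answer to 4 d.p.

0.3333

Rank g: 1, 2, 6, 4, 5, 7, 8, 3
Rank h: 1, 3, 4, 5, 7, 8, 2, 6
d = rank(g) − rank(h): 0, -1, 2, -1, -2, -1, 6, -3; Σd² = 56
ρ = 1 − 6Σd² / [n(n²−1)] = 1 − 6×56 / (8×63) = 1 − 336/504 ≈ 0.3333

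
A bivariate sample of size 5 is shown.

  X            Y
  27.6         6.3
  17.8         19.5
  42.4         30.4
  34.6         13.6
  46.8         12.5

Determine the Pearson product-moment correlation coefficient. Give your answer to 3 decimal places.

n = 5, ΣX = 169.2, ΣY = 82.3, ΣX² = 6263.76, ΣY² = 1685.31, ΣXY = 2865.5
nΣXY − ΣXΣY = 14327.5 − 13925.16 = 402.34
nΣX² − (ΣX)² = 31318.8 − 28628.64 = 2690.16; nΣY² − (ΣY)² = 8426.55 − 6773.29 = 1653.26
r = 402.34 / √(2690.16 × 1653.26) = 402.34 / 2108.9177 ≈ 0.191

0.191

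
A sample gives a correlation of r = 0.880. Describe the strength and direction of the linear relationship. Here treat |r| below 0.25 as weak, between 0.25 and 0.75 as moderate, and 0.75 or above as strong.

r = 0.880 > 0 so the relationship is positive.
|r| = 0.880, which falls in the strong range.

strong positive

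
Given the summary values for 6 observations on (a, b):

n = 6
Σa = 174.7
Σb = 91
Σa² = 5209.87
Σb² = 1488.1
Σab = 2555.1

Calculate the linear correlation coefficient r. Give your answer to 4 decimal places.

r = (nΣab − ΣaΣb) / √[(nΣa² − (Σa)²)(nΣb² − (Σb)²)]
Numerator: 6×2555.1 − 174.7×91 = -567.1
Denominator: √[(31259.22 − 30520.09)(8928.6 − 8281)] = √[739.13 × 647.6] = 691.8530
r = -567.1 / 691.8530 ≈ -0.8197

-0.8197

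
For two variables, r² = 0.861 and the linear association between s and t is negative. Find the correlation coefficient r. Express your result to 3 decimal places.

-0.928

|r| = √0.861 = 0.928
The association is negative, so r = −0.928.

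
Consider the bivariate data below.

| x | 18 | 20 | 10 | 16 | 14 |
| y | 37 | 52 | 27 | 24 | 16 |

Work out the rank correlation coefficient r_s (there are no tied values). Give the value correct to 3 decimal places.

0.700

Rank x: 4, 5, 1, 3, 2
Rank y: 4, 5, 3, 2, 1
d = rank(x) − rank(y): 0, 0, -2, 1, 1; Σd² = 6
ρ = 1 − 6Σd² / [n(n²−1)] = 1 − 6×6 / (5×24) = 1 − 36/120 ≈ 0.700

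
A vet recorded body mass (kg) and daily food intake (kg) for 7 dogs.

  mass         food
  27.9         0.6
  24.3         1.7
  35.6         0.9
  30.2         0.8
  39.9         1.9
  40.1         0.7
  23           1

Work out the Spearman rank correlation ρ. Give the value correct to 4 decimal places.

-0.1429

Rank mass: 3, 2, 5, 4, 6, 7, 1
Rank food: 1, 6, 4, 3, 7, 2, 5
d = rank(mass) − rank(food): 2, -4, 1, 1, -1, 5, -4; Σd² = 64
ρ = 1 − 6Σd² / [n(n²−1)] = 1 − 6×64 / (7×48) = 1 − 384/336 ≈ -0.1429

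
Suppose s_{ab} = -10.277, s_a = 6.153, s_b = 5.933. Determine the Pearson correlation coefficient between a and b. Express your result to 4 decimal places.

-0.2815

r = Cov(a,b) / (s_a · s_b) = -10.277 / (6.153 × 5.933)
  = -10.277 / 36.5057 ≈ -0.2815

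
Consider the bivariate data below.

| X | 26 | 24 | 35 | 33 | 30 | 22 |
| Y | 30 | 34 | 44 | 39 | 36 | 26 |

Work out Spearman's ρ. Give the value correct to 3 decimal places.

Rank X: 3, 2, 6, 5, 4, 1
Rank Y: 2, 3, 6, 5, 4, 1
d = rank(X) − rank(Y): 1, -1, 0, 0, 0, 0; Σd² = 2
ρ = 1 − 6Σd² / [n(n²−1)] = 1 − 6×2 / (6×35) = 1 − 12/210 ≈ 0.943

0.943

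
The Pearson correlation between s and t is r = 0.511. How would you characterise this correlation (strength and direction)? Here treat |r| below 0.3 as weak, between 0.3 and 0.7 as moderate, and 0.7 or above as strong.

moderate positive

r = 0.511 > 0 so the relationship is positive.
|r| = 0.511, which falls in the moderate range.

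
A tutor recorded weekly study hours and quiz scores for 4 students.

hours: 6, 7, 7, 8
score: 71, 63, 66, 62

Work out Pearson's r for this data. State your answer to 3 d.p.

-0.909

n = 4, Σx = 28, Σy = 262, Σx² = 198, Σy² = 17210, Σxy = 1825
nΣxy − ΣxΣy = 7300 − 7336 = -36
nΣx² − (Σx)² = 792 − 784 = 8; nΣy² − (Σy)² = 68840 − 68644 = 196
r = -36 / √(8 × 196) = -36 / 39.5980 ≈ -0.909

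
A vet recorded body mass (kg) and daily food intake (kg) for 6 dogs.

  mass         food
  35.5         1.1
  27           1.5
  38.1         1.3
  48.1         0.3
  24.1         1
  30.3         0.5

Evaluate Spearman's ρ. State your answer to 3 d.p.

Rank mass: 4, 2, 5, 6, 1, 3
Rank food: 4, 6, 5, 1, 3, 2
d = rank(mass) − rank(food): 0, -4, 0, 5, -2, 1; Σd² = 46
ρ = 1 − 6Σd² / [n(n²−1)] = 1 − 6×46 / (6×35) = 1 − 276/210 ≈ -0.314

-0.314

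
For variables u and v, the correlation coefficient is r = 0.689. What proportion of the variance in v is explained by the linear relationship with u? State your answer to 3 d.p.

0.475

r² = (0.689)² = 0.475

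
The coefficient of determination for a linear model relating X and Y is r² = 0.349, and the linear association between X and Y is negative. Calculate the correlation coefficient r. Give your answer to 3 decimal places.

-0.591

|r| = √0.349 = 0.591
The association is negative, so r = −0.591.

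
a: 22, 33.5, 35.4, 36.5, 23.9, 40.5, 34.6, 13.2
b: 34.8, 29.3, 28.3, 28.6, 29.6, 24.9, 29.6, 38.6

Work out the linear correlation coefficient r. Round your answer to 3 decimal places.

-0.930

n = 8, Σa = 239.6, Σb = 243.7, Σa² = 7774.52, Σb² = 7550.67, Σab = 7042.44
nΣab − ΣaΣb = 56339.52 − 58390.52 = -2051
nΣa² − (Σa)² = 62196.16 − 57408.16 = 4788; nΣb² − (Σb)² = 60405.36 − 59389.69 = 1015.67
r = -2051 / √(4788 × 1015.67) = -2051 / 2205.2274 ≈ -0.930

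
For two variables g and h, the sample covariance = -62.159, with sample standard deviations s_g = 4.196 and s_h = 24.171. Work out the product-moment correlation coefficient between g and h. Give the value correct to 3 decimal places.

-0.613

r = Cov(g,h) / (s_g · s_h) = -62.159 / (4.196 × 24.171)
  = -62.159 / 101.4215 ≈ -0.613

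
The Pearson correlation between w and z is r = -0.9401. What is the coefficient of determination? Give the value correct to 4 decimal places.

0.8838

r² = (-0.9401)² = 0.8838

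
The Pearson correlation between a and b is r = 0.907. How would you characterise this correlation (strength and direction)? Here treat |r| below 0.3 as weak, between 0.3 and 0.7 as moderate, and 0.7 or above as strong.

r = 0.907 > 0 so the relationship is positive.
|r| = 0.907, which falls in the strong range.

strong positive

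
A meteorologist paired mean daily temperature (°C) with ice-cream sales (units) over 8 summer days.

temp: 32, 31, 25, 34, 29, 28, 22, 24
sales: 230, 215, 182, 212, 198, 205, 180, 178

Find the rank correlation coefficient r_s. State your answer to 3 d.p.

0.881

Rank temp: 7, 6, 3, 8, 5, 4, 1, 2
Rank sales: 8, 7, 3, 6, 4, 5, 2, 1
d = rank(temp) − rank(sales): -1, -1, 0, 2, 1, -1, -1, 1; Σd² = 10
ρ = 1 − 6Σd² / [n(n²−1)] = 1 − 6×10 / (8×63) = 1 − 60/504 ≈ 0.881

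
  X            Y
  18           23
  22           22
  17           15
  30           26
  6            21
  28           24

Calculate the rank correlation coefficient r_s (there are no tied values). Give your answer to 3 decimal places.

0.886

Rank X: 3, 4, 2, 6, 1, 5
Rank Y: 4, 3, 1, 6, 2, 5
d = rank(X) − rank(Y): -1, 1, 1, 0, -1, 0; Σd² = 4
ρ = 1 − 6Σd² / [n(n²−1)] = 1 − 6×4 / (6×35) = 1 − 24/210 ≈ 0.886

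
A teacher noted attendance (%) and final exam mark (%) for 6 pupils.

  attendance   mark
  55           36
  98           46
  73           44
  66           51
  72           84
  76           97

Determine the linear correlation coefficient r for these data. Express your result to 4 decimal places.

0.1327

n = 6, Σx = 440, Σy = 358, Σx² = 33274, Σy² = 24414, Σxy = 26486
nΣxy − ΣxΣy = 158916 − 157520 = 1396
nΣx² − (Σx)² = 199644 − 193600 = 6044; nΣy² − (Σy)² = 146484 − 128164 = 18320
r = 1396 / √(6044 × 18320) = 1396 / 10522.6461 ≈ 0.1327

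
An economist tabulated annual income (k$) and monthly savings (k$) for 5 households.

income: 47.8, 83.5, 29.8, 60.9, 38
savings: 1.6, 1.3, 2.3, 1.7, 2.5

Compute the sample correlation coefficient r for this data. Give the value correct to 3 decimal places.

n = 5, Σx = 260, Σy = 9.4, Σx² = 15297.94, Σy² = 18.68, Σxy = 452.1
nΣxy − ΣxΣy = 2260.5 − 2444 = -183.5
nΣx² − (Σx)² = 76489.7 − 67600 = 8889.7; nΣy² − (Σy)² = 93.4 − 88.36 = 5.04
r = -183.5 / √(8889.7 × 5.04) = -183.5 / 211.6698 ≈ -0.867

-0.867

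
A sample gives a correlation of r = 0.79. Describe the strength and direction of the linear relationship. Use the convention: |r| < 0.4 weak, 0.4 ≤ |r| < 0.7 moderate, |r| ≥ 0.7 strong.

strong positive

r = 0.79 > 0 so the relationship is positive.
|r| = 0.79, which falls in the strong range.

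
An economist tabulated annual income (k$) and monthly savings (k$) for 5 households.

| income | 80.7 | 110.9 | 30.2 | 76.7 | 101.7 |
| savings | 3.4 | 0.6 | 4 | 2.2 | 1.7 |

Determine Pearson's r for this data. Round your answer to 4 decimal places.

-0.8802

n = 5, Σx = 400.2, Σy = 11.9, Σx² = 35949.12, Σy² = 35.65, Σxy = 803.35
nΣxy − ΣxΣy = 4016.75 − 4762.38 = -745.63
nΣx² − (Σx)² = 179745.6 − 160160.04 = 19585.56; nΣy² − (Σy)² = 178.25 − 141.61 = 36.64
r = -745.63 / √(19585.56 × 36.64) = -745.63 / 847.1215 ≈ -0.8802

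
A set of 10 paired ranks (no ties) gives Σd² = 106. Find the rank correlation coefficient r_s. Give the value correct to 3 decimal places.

0.358

ρ = 1 − 6Σd² / [n(n²−1)] = 1 − 6×106 / (10×99)
  = 1 − 636/990 = 1 − 0.6424 ≈ 0.358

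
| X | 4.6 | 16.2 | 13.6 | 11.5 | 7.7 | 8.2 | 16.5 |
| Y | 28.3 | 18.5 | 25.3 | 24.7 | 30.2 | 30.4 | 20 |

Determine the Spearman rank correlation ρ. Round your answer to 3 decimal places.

-0.786

Rank X: 1, 6, 5, 4, 2, 3, 7
Rank Y: 5, 1, 4, 3, 6, 7, 2
d = rank(X) − rank(Y): -4, 5, 1, 1, -4, -4, 5; Σd² = 100
ρ = 1 − 6Σd² / [n(n²−1)] = 1 − 6×100 / (7×48) = 1 − 600/336 ≈ -0.786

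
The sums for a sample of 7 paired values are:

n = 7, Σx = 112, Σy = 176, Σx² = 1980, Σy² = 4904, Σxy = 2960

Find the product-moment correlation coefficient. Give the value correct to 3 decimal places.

r = (nΣxy − ΣxΣy) / √[(nΣx² − (Σx)²)(nΣy² − (Σy)²)]
Numerator: 7×2960 − 112×176 = 1008
Denominator: √[(13860 − 12544)(34328 − 30976)] = √[1316 × 3352] = 2100.2933
r = 1008 / 2100.2933 ≈ 0.480

0.480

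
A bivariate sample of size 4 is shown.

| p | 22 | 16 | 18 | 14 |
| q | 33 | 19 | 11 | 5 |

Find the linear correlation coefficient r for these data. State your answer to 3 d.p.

n = 4, Σp = 70, Σq = 68, Σp² = 1260, Σq² = 1596, Σpq = 1298
nΣpq − ΣpΣq = 5192 − 4760 = 432
nΣp² − (Σp)² = 5040 − 4900 = 140; nΣq² − (Σq)² = 6384 − 4624 = 1760
r = 432 / √(140 × 1760) = 432 / 496.3869 ≈ 0.870

0.870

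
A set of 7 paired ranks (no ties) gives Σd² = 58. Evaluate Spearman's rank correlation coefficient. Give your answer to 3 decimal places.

-0.036

ρ = 1 − 6Σd² / [n(n²−1)] = 1 − 6×58 / (7×48)
  = 1 − 348/336 = 1 − 1.0357 ≈ -0.036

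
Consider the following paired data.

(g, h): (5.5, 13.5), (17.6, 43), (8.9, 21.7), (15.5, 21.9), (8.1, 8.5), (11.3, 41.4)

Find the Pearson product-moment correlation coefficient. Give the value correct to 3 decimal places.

0.691

n = 6, Σg = 66.9, Σh = 150, Σg² = 852.77, Σh² = 4767.96, Σgh = 1900.3
nΣgh − ΣgΣh = 11401.8 − 10035 = 1366.8
nΣg² − (Σg)² = 5116.62 − 4475.61 = 641.01; nΣh² − (Σh)² = 28607.76 − 22500 = 6107.76
r = 1366.8 / √(641.01 × 6107.76) = 1366.8 / 1978.6701 ≈ 0.691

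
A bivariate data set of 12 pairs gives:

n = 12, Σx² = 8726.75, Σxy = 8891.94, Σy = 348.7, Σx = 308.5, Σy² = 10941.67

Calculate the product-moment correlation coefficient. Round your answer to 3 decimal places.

r = (nΣxy − ΣxΣy) / √[(nΣx² − (Σx)²)(nΣy² − (Σy)²)]
Numerator: 12×8891.94 − 308.5×348.7 = -870.67
Denominator: √[(104721 − 95172.25)(131300.04 − 121591.69)] = √[9548.75 × 9708.35] = 9628.2193
r = -870.67 / 9628.2193 ≈ -0.090

-0.090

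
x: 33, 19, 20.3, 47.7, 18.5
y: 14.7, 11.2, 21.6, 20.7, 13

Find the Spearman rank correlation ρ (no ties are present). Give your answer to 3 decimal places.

0.600

Rank x: 4, 2, 3, 5, 1
Rank y: 3, 1, 5, 4, 2
d = rank(x) − rank(y): 1, 1, -2, 1, -1; Σd² = 8
ρ = 1 − 6Σd² / [n(n²−1)] = 1 − 6×8 / (5×24) = 1 − 48/120 ≈ 0.600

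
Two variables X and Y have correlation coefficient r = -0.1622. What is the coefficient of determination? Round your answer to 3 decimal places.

0.026

r² = (-0.1622)² = 0.026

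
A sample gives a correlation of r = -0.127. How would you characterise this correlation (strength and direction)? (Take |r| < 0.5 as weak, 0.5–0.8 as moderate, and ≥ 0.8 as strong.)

weak negative

r = -0.127 < 0 so the relationship is negative.
|r| = 0.127, which falls in the weak range.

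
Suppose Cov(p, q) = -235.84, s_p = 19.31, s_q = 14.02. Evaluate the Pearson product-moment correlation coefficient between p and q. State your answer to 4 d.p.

r = Cov(p,q) / (s_p · s_q) = -235.84 / (19.31 × 14.02)
  = -235.84 / 270.7262 ≈ -0.8711

-0.8711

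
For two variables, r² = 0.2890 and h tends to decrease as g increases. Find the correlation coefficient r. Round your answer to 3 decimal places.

|r| = √0.2890 = 0.538
The association is negative, so r = −0.538.

-0.538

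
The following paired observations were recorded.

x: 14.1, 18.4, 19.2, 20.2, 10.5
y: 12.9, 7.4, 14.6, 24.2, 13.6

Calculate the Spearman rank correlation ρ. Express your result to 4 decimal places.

Rank x: 2, 3, 4, 5, 1
Rank y: 2, 1, 4, 5, 3
d = rank(x) − rank(y): 0, 2, 0, 0, -2; Σd² = 8
ρ = 1 − 6Σd² / [n(n²−1)] = 1 − 6×8 / (5×24) = 1 − 48/120 ≈ 0.6000

0.6000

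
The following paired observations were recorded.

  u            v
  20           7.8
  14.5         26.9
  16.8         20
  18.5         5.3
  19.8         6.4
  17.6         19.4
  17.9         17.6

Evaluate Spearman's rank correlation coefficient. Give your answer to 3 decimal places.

Rank u: 7, 1, 2, 5, 6, 3, 4
Rank v: 3, 7, 6, 1, 2, 5, 4
d = rank(u) − rank(v): 4, -6, -4, 4, 4, -2, 0; Σd² = 104
ρ = 1 − 6Σd² / [n(n²−1)] = 1 − 6×104 / (7×48) = 1 − 624/336 ≈ -0.857

-0.857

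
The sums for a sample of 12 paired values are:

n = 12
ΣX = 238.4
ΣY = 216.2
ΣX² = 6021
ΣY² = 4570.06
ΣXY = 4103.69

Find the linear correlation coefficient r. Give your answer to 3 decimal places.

-0.206

r = (nΣXY − ΣXΣY) / √[(nΣX² − (ΣX)²)(nΣY² − (ΣY)²)]
Numerator: 12×4103.69 − 238.4×216.2 = -2297.8
Denominator: √[(72252 − 56834.56)(54840.72 − 46742.44)] = √[15417.44 × 8098.28] = 11173.8420
r = -2297.8 / 11173.8420 ≈ -0.206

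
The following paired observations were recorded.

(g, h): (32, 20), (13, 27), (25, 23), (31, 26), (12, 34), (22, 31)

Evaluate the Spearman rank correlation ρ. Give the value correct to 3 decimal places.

-0.886

Rank g: 6, 2, 4, 5, 1, 3
Rank h: 1, 4, 2, 3, 6, 5
d = rank(g) − rank(h): 5, -2, 2, 2, -5, -2; Σd² = 66
ρ = 1 − 6Σd² / [n(n²−1)] = 1 − 6×66 / (6×35) = 1 − 396/210 ≈ -0.886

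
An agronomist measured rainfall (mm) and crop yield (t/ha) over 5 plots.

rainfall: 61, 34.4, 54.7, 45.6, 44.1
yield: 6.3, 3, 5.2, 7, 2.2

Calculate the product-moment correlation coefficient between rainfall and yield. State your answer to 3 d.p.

n = 5, Σx = 239.8, Σy = 23.7, Σx² = 11920.62, Σy² = 129.57, Σxy = 1188.16
nΣxy − ΣxΣy = 5940.8 − 5683.26 = 257.54
nΣx² − (Σx)² = 59603.1 − 57504.04 = 2099.06; nΣy² − (Σy)² = 647.85 − 561.69 = 86.16
r = 257.54 / √(2099.06 × 86.16) = 257.54 / 425.2705 ≈ 0.606

0.606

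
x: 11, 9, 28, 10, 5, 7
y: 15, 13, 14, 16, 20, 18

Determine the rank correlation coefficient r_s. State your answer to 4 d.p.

-0.6571

Rank x: 5, 3, 6, 4, 1, 2
Rank y: 3, 1, 2, 4, 6, 5
d = rank(x) − rank(y): 2, 2, 4, 0, -5, -3; Σd² = 58
ρ = 1 − 6Σd² / [n(n²−1)] = 1 − 6×58 / (6×35) = 1 − 348/210 ≈ -0.6571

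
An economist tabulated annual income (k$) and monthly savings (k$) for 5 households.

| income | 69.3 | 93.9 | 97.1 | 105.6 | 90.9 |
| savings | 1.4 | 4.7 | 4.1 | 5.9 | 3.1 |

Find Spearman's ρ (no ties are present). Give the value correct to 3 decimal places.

0.900

Rank income: 1, 3, 4, 5, 2
Rank savings: 1, 4, 3, 5, 2
d = rank(income) − rank(savings): 0, -1, 1, 0, 0; Σd² = 2
ρ = 1 − 6Σd² / [n(n²−1)] = 1 − 6×2 / (5×24) = 1 − 12/120 ≈ 0.900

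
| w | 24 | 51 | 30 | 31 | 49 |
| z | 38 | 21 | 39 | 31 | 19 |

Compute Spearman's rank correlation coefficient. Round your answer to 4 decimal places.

-0.8000

Rank w: 1, 5, 2, 3, 4
Rank z: 4, 2, 5, 3, 1
d = rank(w) − rank(z): -3, 3, -3, 0, 3; Σd² = 36
ρ = 1 − 6Σd² / [n(n²−1)] = 1 − 6×36 / (5×24) = 1 − 216/120 ≈ -0.8000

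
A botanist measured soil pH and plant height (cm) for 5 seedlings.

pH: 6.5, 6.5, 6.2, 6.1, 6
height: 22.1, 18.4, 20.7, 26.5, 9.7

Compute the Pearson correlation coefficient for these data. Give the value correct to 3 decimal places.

n = 5, Σx = 31.3, Σy = 97.4, Σx² = 196.15, Σy² = 2051.8, Σxy = 611.44
nΣxy − ΣxΣy = 3057.2 − 3048.62 = 8.58
nΣx² − (Σx)² = 980.75 − 979.69 = 1.06; nΣy² − (Σy)² = 10259 − 9486.76 = 772.24
r = 8.58 / √(1.06 × 772.24) = 8.58 / 28.6107 ≈ 0.300

0.300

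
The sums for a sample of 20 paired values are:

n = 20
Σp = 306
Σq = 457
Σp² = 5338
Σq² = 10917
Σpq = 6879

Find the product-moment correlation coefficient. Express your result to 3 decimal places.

r = (nΣpq − ΣpΣq) / √[(nΣp² − (Σp)²)(nΣq² − (Σq)²)]
Numerator: 20×6879 − 306×457 = -2262
Denominator: √[(106760 − 93636)(218340 − 208849)] = √[13124 × 9491] = 11160.6399
r = -2262 / 11160.6399 ≈ -0.203

-0.203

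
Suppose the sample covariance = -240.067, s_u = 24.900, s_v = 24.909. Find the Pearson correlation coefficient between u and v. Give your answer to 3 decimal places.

r = Cov(u,v) / (s_u · s_v) = -240.067 / (24.900 × 24.909)
  = -240.067 / 620.2341 ≈ -0.387

-0.387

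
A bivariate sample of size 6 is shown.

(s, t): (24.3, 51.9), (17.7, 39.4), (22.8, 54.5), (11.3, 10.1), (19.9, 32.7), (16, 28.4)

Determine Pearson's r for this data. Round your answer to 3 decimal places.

0.950

n = 6, Σs = 112, Σt = 217, Σs² = 2203.32, Σt² = 9194.08, Σst = 4420.41
nΣst − ΣsΣt = 26522.46 − 24304 = 2218.46
nΣs² − (Σs)² = 13219.92 − 12544 = 675.92; nΣt² − (Σt)² = 55164.48 − 47089 = 8075.48
r = 2218.46 / √(675.92 × 8075.48) = 2218.46 / 2336.3173 ≈ 0.950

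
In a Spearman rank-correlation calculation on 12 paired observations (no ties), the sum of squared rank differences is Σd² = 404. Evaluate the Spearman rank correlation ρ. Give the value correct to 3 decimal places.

ρ = 1 − 6Σd² / [n(n²−1)] = 1 − 6×404 / (12×143)
  = 1 − 2424/1716 = 1 − 1.4126 ≈ -0.413

-0.413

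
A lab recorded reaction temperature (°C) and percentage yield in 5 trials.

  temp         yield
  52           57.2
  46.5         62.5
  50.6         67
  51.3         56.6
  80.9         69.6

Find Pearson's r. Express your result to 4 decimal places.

0.6249

n = 5, Σx = 281.3, Σy = 312.9, Σx² = 16603.11, Σy² = 19714.81, Σxy = 17805.07
nΣxy − ΣxΣy = 89025.35 − 88018.77 = 1006.58
nΣx² − (Σx)² = 83015.55 − 79129.69 = 3885.86; nΣy² − (Σy)² = 98574.05 − 97906.41 = 667.64
r = 1006.58 / √(3885.86 × 667.64) = 1006.58 / 1610.7003 ≈ 0.6249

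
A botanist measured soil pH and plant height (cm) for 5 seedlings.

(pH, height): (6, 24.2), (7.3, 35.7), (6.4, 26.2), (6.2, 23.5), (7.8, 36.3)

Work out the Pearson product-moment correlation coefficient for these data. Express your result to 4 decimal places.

n = 5, Σx = 33.7, Σy = 145.9, Σx² = 229.53, Σy² = 4416.51, Σxy = 1002.33
nΣxy − ΣxΣy = 5011.65 − 4916.83 = 94.82
nΣx² − (Σx)² = 1147.65 − 1135.69 = 11.96; nΣy² − (Σy)² = 22082.55 − 21286.81 = 795.74
r = 94.82 / √(11.96 × 795.74) = 94.82 / 97.5554 ≈ 0.9720

0.9720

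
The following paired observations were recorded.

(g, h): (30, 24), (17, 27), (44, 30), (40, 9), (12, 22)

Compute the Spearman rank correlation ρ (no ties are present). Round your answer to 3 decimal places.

0.300

Rank g: 3, 2, 5, 4, 1
Rank h: 3, 4, 5, 1, 2
d = rank(g) − rank(h): 0, -2, 0, 3, -1; Σd² = 14
ρ = 1 − 6Σd² / [n(n²−1)] = 1 − 6×14 / (5×24) = 1 − 84/120 ≈ 0.300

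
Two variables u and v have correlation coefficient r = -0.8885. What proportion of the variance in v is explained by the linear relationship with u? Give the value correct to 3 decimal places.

r² = (-0.8885)² = 0.789

0.789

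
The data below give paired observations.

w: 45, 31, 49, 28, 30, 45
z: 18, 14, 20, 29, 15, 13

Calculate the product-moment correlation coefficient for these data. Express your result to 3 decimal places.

n = 6, Σw = 228, Σz = 109, Σw² = 9096, Σz² = 2155, Σwz = 4071
nΣwz − ΣwΣz = 24426 − 24852 = -426
nΣw² − (Σw)² = 54576 − 51984 = 2592; nΣz² − (Σz)² = 12930 − 11881 = 1049
r = -426 / √(2592 × 1049) = -426 / 1648.9415 ≈ -0.258

-0.258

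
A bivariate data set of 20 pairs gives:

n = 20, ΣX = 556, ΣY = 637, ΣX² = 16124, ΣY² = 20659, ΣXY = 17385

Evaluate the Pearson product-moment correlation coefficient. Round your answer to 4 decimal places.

r = (nΣXY − ΣXΣY) / √[(nΣX² − (ΣX)²)(nΣY² − (ΣY)²)]
Numerator: 20×17385 − 556×637 = -6472
Denominator: √[(322480 − 309136)(413180 − 405769)] = √[13344 × 7411] = 9944.4650
r = -6472 / 9944.4650 ≈ -0.6508

-0.6508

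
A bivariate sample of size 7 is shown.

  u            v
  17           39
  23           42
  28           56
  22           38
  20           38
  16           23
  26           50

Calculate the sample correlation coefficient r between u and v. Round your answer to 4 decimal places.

0.9055

n = 7, Σu = 152, Σv = 286, Σu² = 3418, Σv² = 12338, Σuv = 6461
nΣuv − ΣuΣv = 45227 − 43472 = 1755
nΣu² − (Σu)² = 23926 − 23104 = 822; nΣv² − (Σv)² = 86366 − 81796 = 4570
r = 1755 / √(822 × 4570) = 1755 / 1938.1796 ≈ 0.9055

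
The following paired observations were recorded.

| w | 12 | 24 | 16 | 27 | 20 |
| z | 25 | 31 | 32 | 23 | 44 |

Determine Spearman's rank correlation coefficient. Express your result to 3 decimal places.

-0.300

Rank w: 1, 4, 2, 5, 3
Rank z: 2, 3, 4, 1, 5
d = rank(w) − rank(z): -1, 1, -2, 4, -2; Σd² = 26
ρ = 1 − 6Σd² / [n(n²−1)] = 1 − 6×26 / (5×24) = 1 − 156/120 ≈ -0.300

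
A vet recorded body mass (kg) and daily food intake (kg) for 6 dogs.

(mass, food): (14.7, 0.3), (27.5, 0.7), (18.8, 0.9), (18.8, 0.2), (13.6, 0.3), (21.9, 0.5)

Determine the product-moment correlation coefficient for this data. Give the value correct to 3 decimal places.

n = 6, Σx = 115.3, Σy = 2.9, Σx² = 2343.79, Σy² = 1.77, Σxy = 59.37
nΣxy − ΣxΣy = 356.22 − 334.37 = 21.85
nΣx² − (Σx)² = 14062.74 − 13294.09 = 768.65; nΣy² − (Σy)² = 10.62 − 8.41 = 2.21
r = 21.85 / √(768.65 × 2.21) = 21.85 / 41.2155 ≈ 0.530

0.530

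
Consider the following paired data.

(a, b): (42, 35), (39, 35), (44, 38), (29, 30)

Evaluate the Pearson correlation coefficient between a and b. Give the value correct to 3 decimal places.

0.966

n = 4, Σa = 154, Σb = 138, Σa² = 6062, Σb² = 4794, Σab = 5377
nΣab − ΣaΣb = 21508 − 21252 = 256
nΣa² − (Σa)² = 24248 − 23716 = 532; nΣb² − (Σb)² = 19176 − 19044 = 132
r = 256 / √(532 × 132) = 256 / 264.9981 ≈ 0.966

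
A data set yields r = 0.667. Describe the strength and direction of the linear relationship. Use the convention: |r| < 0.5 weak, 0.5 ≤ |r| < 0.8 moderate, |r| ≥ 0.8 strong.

r = 0.667 > 0 so the relationship is positive.
|r| = 0.667, which falls in the moderate range.

moderate positive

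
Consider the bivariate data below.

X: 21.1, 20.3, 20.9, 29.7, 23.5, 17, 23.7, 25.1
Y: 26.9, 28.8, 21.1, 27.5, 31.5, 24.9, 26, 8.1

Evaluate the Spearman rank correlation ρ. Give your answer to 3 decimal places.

Rank X: 4, 2, 3, 8, 5, 1, 6, 7
Rank Y: 5, 7, 2, 6, 8, 3, 4, 1
d = rank(X) − rank(Y): -1, -5, 1, 2, -3, -2, 2, 6; Σd² = 84
ρ = 1 − 6Σd² / [n(n²−1)] = 1 − 6×84 / (8×63) = 1 − 504/504 ≈ 0.000

0.000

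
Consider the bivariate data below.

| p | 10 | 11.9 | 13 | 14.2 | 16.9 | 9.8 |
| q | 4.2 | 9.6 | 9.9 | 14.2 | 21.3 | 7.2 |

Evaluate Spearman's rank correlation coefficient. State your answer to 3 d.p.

Rank p: 2, 3, 4, 5, 6, 1
Rank q: 1, 3, 4, 5, 6, 2
d = rank(p) − rank(q): 1, 0, 0, 0, 0, -1; Σd² = 2
ρ = 1 − 6Σd² / [n(n²−1)] = 1 − 6×2 / (6×35) = 1 − 12/210 ≈ 0.943

0.943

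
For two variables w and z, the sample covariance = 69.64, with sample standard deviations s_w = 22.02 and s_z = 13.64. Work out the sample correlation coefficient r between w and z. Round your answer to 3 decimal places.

0.232

r = Cov(w,z) / (s_w · s_z) = 69.64 / (22.02 × 13.64)
  = 69.64 / 300.3528 ≈ 0.232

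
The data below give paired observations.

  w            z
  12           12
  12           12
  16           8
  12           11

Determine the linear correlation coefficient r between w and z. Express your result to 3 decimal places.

n = 4, Σw = 52, Σz = 43, Σw² = 688, Σz² = 473, Σwz = 548
nΣwz − ΣwΣz = 2192 − 2236 = -44
nΣw² − (Σw)² = 2752 − 2704 = 48; nΣz² − (Σz)² = 1892 − 1849 = 43
r = -44 / √(48 × 43) = -44 / 45.4313 ≈ -0.968

-0.968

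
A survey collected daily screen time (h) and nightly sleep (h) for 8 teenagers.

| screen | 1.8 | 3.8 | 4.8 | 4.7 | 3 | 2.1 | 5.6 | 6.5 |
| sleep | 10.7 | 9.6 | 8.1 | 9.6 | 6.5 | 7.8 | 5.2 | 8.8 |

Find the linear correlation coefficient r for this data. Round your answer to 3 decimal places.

n = 8, Σx = 32.3, Σy = 66.3, Σx² = 149.83, Σy² = 571.99, Σxy = 261.94
nΣxy − ΣxΣy = 2095.52 − 2141.49 = -45.97
nΣx² − (Σx)² = 1198.64 − 1043.29 = 155.35; nΣy² − (Σy)² = 4575.92 − 4395.69 = 180.23
r = -45.97 / √(155.35 × 180.23) = -45.97 / 167.3282 ≈ -0.275

-0.275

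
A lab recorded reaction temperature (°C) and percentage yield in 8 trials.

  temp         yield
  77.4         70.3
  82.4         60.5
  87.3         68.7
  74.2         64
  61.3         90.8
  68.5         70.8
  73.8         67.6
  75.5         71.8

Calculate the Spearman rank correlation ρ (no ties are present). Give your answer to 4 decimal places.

Rank temp: 6, 7, 8, 4, 1, 2, 3, 5
Rank yield: 5, 1, 4, 2, 8, 6, 3, 7
d = rank(temp) − rank(yield): 1, 6, 4, 2, -7, -4, 0, -2; Σd² = 126
ρ = 1 − 6Σd² / [n(n²−1)] = 1 − 6×126 / (8×63) = 1 − 756/504 ≈ -0.5000

-0.5000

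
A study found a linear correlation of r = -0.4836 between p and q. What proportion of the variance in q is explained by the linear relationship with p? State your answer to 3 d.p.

r² = (-0.4836)² = 0.234

0.234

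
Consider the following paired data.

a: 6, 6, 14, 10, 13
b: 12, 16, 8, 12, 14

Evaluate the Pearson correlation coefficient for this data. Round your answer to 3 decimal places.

-0.573

n = 5, Σa = 49, Σb = 62, Σa² = 537, Σb² = 804, Σab = 582
nΣab − ΣaΣb = 2910 − 3038 = -128
nΣa² − (Σa)² = 2685 − 2401 = 284; nΣb² − (Σb)² = 4020 − 3844 = 176
r = -128 / √(284 × 176) = -128 / 223.5710 ≈ -0.573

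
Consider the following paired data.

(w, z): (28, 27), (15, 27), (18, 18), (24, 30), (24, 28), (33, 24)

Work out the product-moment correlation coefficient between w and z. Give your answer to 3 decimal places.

n = 6, Σw = 142, Σz = 154, Σw² = 3574, Σz² = 4042, Σwz = 3669
nΣwz − ΣwΣz = 22014 − 21868 = 146
nΣw² − (Σw)² = 21444 − 20164 = 1280; nΣz² − (Σz)² = 24252 − 23716 = 536
r = 146 / √(1280 × 536) = 146 / 828.2995 ≈ 0.176

0.176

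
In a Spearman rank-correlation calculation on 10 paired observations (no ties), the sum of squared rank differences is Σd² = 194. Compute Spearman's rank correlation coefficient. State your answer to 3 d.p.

-0.176

ρ = 1 − 6Σd² / [n(n²−1)] = 1 − 6×194 / (10×99)
  = 1 − 1164/990 = 1 − 1.1758 ≈ -0.176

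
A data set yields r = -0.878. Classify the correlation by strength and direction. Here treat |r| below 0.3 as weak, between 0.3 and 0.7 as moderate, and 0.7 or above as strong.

r = -0.878 < 0 so the relationship is negative.
|r| = 0.878, which falls in the strong range.

strong negative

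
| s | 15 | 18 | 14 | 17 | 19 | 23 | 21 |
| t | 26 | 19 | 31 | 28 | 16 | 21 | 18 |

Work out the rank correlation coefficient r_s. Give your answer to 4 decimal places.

-0.7143

Rank s: 2, 4, 1, 3, 5, 7, 6
Rank t: 5, 3, 7, 6, 1, 4, 2
d = rank(s) − rank(t): -3, 1, -6, -3, 4, 3, 4; Σd² = 96
ρ = 1 − 6Σd² / [n(n²−1)] = 1 − 6×96 / (7×48) = 1 − 576/336 ≈ -0.7143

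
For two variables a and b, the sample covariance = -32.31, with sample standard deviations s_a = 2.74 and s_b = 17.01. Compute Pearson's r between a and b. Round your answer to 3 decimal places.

-0.693

r = Cov(a,b) / (s_a · s_b) = -32.31 / (2.74 × 17.01)
  = -32.31 / 46.6074 ≈ -0.693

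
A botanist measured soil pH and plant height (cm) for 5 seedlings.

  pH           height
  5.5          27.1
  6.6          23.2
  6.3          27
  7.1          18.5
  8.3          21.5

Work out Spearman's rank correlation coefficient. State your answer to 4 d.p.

Rank pH: 1, 3, 2, 4, 5
Rank height: 5, 3, 4, 1, 2
d = rank(pH) − rank(height): -4, 0, -2, 3, 3; Σd² = 38
ρ = 1 − 6Σd² / [n(n²−1)] = 1 − 6×38 / (5×24) = 1 − 228/120 ≈ -0.9000

-0.9000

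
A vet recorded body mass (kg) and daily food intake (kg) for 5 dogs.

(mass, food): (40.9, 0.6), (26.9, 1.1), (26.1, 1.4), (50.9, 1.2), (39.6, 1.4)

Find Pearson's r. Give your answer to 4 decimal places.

n = 5, Σx = 184.4, Σy = 5.7, Σx² = 7236.6, Σy² = 6.93, Σxy = 207.19
nΣxy − ΣxΣy = 1035.95 − 1051.08 = -15.13
nΣx² − (Σx)² = 36183 − 34003.36 = 2179.64; nΣy² − (Σy)² = 34.65 − 32.49 = 2.16
r = -15.13 / √(2179.64 × 2.16) = -15.13 / 68.6150 ≈ -0.2205

-0.2205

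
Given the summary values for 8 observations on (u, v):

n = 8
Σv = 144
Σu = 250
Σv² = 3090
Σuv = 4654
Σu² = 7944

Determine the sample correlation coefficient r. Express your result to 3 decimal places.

0.602

r = (nΣuv − ΣuΣv) / √[(nΣu² − (Σu)²)(nΣv² − (Σv)²)]
Numerator: 8×4654 − 250×144 = 1232
Denominator: √[(63552 − 62500)(24720 − 20736)] = √[1052 × 3984] = 2047.2342
r = 1232 / 2047.2342 ≈ 0.602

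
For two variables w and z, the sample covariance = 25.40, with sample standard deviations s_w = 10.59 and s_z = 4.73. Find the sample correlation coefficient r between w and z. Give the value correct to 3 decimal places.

r = Cov(w,z) / (s_w · s_z) = 25.40 / (10.59 × 4.73)
  = 25.40 / 50.0907 ≈ 0.507

0.507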